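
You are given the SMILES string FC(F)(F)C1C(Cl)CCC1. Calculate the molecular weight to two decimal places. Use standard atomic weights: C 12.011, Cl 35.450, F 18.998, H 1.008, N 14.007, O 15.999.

172.57 g/mol

First, the molecular formula is C6H8ClF3 (counting implicit H from valence).
  C: 6 × 12.011 = 72.066
  Cl: 1 × 35.450 = 35.450
  F: 3 × 18.998 = 56.994
  H: 8 × 1.008 = 8.064
Sum: 6×12.011 + 1×35.450 + 3×18.998 + 8×1.008 = 172.574 → 172.57 g/mol.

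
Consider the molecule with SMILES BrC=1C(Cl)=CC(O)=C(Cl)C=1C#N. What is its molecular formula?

C7H2BrCl2NO

Walk through each heavy atom and fill implicit hydrogens from standard valence (C 4, N 3, O 2, S 2, halogen 1):
  atom 1: Br (halogen, monovalent) → 0 H
  atom 2: C, bond orders sum to 4 (valence 4) → 0 H
  atom 3: C, bond orders sum to 4 (valence 4) → 0 H
  atom 4: Cl (halogen, monovalent) → 0 H
  atom 5: C, bond orders sum to 3 (valence 4) → 1 H
  atom 6: C, bond orders sum to 4 (valence 4) → 0 H
  atom 7: O, bond orders sum to 1 (valence 2) → 1 H
  atom 8: C, bond orders sum to 4 (valence 4) → 0 H
  atom 9: Cl (halogen, monovalent) → 0 H
  atom 10: C, bond orders sum to 4 (valence 4) → 0 H
  atom 11: C, bond orders sum to 4 (valence 4) → 0 H
  atom 12: N, bond orders sum to 3 (valence 3) → 0 H
Totals → C:7, H:2, Br:1, Cl:2, N:1, O:1.
In Hill order: C7H2BrCl2NO.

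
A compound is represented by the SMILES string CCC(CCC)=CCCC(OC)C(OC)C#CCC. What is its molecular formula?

Walk through each heavy atom and fill implicit hydrogens from standard valence (C 4, N 3, O 2, S 2, halogen 1):
  atom 1: C, bond orders sum to 1 (valence 4) → 3 H
  atom 2: C, bond orders sum to 2 (valence 4) → 2 H
  atom 3: C, bond orders sum to 4 (valence 4) → 0 H
  atom 4: C, bond orders sum to 2 (valence 4) → 2 H
  atom 5: C, bond orders sum to 2 (valence 4) → 2 H
  atom 6: C, bond orders sum to 1 (valence 4) → 3 H
  atom 7: C, bond orders sum to 3 (valence 4) → 1 H
  atom 8: C, bond orders sum to 2 (valence 4) → 2 H
  atom 9: C, bond orders sum to 2 (valence 4) → 2 H
  atom 10: C, bond orders sum to 3 (valence 4) → 1 H
  atom 11: O, bond orders sum to 2 (valence 2) → 0 H
  atom 12: C, bond orders sum to 1 (valence 4) → 3 H
  atom 13: C, bond orders sum to 3 (valence 4) → 1 H
  atom 14: O, bond orders sum to 2 (valence 2) → 0 H
  atom 15: C, bond orders sum to 1 (valence 4) → 3 H
  atom 16: C, bond orders sum to 4 (valence 4) → 0 H
  atom 17: C, bond orders sum to 4 (valence 4) → 0 H
  atom 18: C, bond orders sum to 2 (valence 4) → 2 H
  atom 19: C, bond orders sum to 1 (valence 4) → 3 H
Totals → C:17, H:30, O:2.
In Hill order: C17H30O2.

C17H30O2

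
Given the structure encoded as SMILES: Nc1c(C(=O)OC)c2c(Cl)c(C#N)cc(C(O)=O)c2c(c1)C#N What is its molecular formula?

Walk through each heavy atom and fill implicit hydrogens from standard valence (C 4, N 3, O 2, S 2, halogen 1); for lowercase aromatic atoms, an aromatic c carries 1 H when it has two neighbours and 0 H with three, and aromatic n carries 0 H:
  atom 1: N, bond orders sum to 1 (valence 3) → 2 H
  atom 2: aromatic c, 3 neighbours → 0 H
  atom 3: aromatic c, 3 neighbours → 0 H
  atom 4: C, bond orders sum to 4 (valence 4) → 0 H
  atom 5: O, bond orders sum to 2 (valence 2) → 0 H
  atom 6: O, bond orders sum to 2 (valence 2) → 0 H
  atom 7: C, bond orders sum to 1 (valence 4) → 3 H
  atom 8: aromatic c, 3 neighbours → 0 H
  atom 9: aromatic c, 3 neighbours → 0 H
  atom 10: Cl (halogen, monovalent) → 0 H
  atom 11: aromatic c, 3 neighbours → 0 H
  atom 12: C, bond orders sum to 4 (valence 4) → 0 H
  atom 13: N, bond orders sum to 3 (valence 3) → 0 H
  atom 14: aromatic c, 2 neighbours → 1 H
  atom 15: aromatic c, 3 neighbours → 0 H
  atom 16: C, bond orders sum to 4 (valence 4) → 0 H
  atom 17: O, bond orders sum to 1 (valence 2) → 1 H
  atom 18: O, bond orders sum to 2 (valence 2) → 0 H
  atom 19: aromatic c, 3 neighbours → 0 H
  atom 20: aromatic c, 3 neighbours → 0 H
  atom 21: aromatic c, 2 neighbours → 1 H
  atom 22: C, bond orders sum to 4 (valence 4) → 0 H
  atom 23: N, bond orders sum to 3 (valence 3) → 0 H
Totals → C:15, H:8, Cl:1, N:3, O:4.
In Hill order: C15H8ClN3O4.

C15H8ClN3O4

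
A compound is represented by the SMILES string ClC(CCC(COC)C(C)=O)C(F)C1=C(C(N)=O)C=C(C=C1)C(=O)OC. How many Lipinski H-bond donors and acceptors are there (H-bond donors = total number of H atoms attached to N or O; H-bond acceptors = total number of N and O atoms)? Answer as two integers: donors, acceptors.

2, 6

Donors: find every N or O and count the H atoms it carries.
  atom 7 (O): bond orders sum to 2 → 0 H
  atom 11 (O): bond orders sum to 2 → 0 H
  atom 17 (N): bond orders sum to 1 → 2 H
  atom 18 (O): bond orders sum to 2 → 0 H
  atom 24 (O): bond orders sum to 2 → 0 H
  atom 25 (O): bond orders sum to 2 → 0 H
Lipinski HBD = 2.
Acceptors: N atoms = 1, O atoms = 5 → HBA = 6.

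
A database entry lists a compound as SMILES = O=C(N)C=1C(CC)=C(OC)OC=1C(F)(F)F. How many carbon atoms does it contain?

Count every carbon token in the SMILES (each C, including those in ring-closure positions and inside branches).
Carbon count: 9.

9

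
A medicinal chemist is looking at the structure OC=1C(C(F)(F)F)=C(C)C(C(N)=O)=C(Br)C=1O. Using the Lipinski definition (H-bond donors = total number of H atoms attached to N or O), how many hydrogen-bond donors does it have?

4

Donors: find every N or O and count the H atoms it carries.
  atom 1 (O): bond orders sum to 1 → 1 H
  atom 12 (N): bond orders sum to 1 → 2 H
  atom 13 (O): bond orders sum to 2 → 0 H
  atom 17 (O): bond orders sum to 1 → 1 H
Lipinski HBD = 4.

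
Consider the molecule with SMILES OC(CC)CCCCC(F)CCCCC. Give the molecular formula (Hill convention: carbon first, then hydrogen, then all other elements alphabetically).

C13H27FO

Walk through each heavy atom and fill implicit hydrogens from standard valence (C 4, N 3, O 2, S 2, halogen 1):
  atom 1: O, bond orders sum to 1 (valence 2) → 1 H
  atom 2: C, bond orders sum to 3 (valence 4) → 1 H
  atom 3: C, bond orders sum to 2 (valence 4) → 2 H
  atom 4: C, bond orders sum to 1 (valence 4) → 3 H
  atom 5: C, bond orders sum to 2 (valence 4) → 2 H
  atom 6: C, bond orders sum to 2 (valence 4) → 2 H
  atom 7: C, bond orders sum to 2 (valence 4) → 2 H
  atom 8: C, bond orders sum to 2 (valence 4) → 2 H
  atom 9: C, bond orders sum to 3 (valence 4) → 1 H
  atom 10: F (halogen, monovalent) → 0 H
  atom 11: C, bond orders sum to 2 (valence 4) → 2 H
  atom 12: C, bond orders sum to 2 (valence 4) → 2 H
  atom 13: C, bond orders sum to 2 (valence 4) → 2 H
  atom 14: C, bond orders sum to 2 (valence 4) → 2 H
  atom 15: C, bond orders sum to 1 (valence 4) → 3 H
Totals → C:13, H:27, F:1, O:1.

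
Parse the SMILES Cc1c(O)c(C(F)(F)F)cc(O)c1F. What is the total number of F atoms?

Scan the SMILES for F atoms (remember two-letter symbols like Cl and Br are single atoms).
Fluorine count: 4.

4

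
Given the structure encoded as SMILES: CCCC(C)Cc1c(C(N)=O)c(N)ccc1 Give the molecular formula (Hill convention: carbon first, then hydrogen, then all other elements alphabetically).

Walk through each heavy atom and fill implicit hydrogens from standard valence (C 4, N 3, O 2, S 2, halogen 1); for lowercase aromatic atoms, an aromatic c carries 1 H when it has two neighbours and 0 H with three, and aromatic n carries 0 H:
  atom 1: C, bond orders sum to 1 (valence 4) → 3 H
  atom 2: C, bond orders sum to 2 (valence 4) → 2 H
  atom 3: C, bond orders sum to 2 (valence 4) → 2 H
  atom 4: C, bond orders sum to 3 (valence 4) → 1 H
  atom 5: C, bond orders sum to 1 (valence 4) → 3 H
  atom 6: C, bond orders sum to 2 (valence 4) → 2 H
  atom 7: aromatic c, 3 neighbours → 0 H
  atom 8: aromatic c, 3 neighbours → 0 H
  atom 9: C, bond orders sum to 4 (valence 4) → 0 H
  atom 10: N, bond orders sum to 1 (valence 3) → 2 H
  atom 11: O, bond orders sum to 2 (valence 2) → 0 H
  atom 12: aromatic c, 3 neighbours → 0 H
  atom 13: N, bond orders sum to 1 (valence 3) → 2 H
  atom 14: aromatic c, 2 neighbours → 1 H
  atom 15: aromatic c, 2 neighbours → 1 H
  atom 16: aromatic c, 2 neighbours → 1 H
Totals → C:13, H:20, N:2, O:1.
In Hill order: C13H20N2O.

C13H20N2O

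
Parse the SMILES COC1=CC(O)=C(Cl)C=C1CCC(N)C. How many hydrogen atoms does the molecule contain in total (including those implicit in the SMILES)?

16

Walk through each heavy atom and fill implicit hydrogens from standard valence (C 4, N 3, O 2, S 2, halogen 1):
  atom 1: C, bond orders sum to 1 (valence 4) → 3 H
  atom 2: O, bond orders sum to 2 (valence 2) → 0 H
  atom 3: C, bond orders sum to 4 (valence 4) → 0 H
  atom 4: C, bond orders sum to 3 (valence 4) → 1 H
  atom 5: C, bond orders sum to 4 (valence 4) → 0 H
  atom 6: O, bond orders sum to 1 (valence 2) → 1 H
  atom 7: C, bond orders sum to 4 (valence 4) → 0 H
  atom 8: Cl (halogen, monovalent) → 0 H
  atom 9: C, bond orders sum to 3 (valence 4) → 1 H
  atom 10: C, bond orders sum to 4 (valence 4) → 0 H
  atom 11: C, bond orders sum to 2 (valence 4) → 2 H
  atom 12: C, bond orders sum to 2 (valence 4) → 2 H
  atom 13: C, bond orders sum to 3 (valence 4) → 1 H
  atom 14: N, bond orders sum to 1 (valence 3) → 2 H
  atom 15: C, bond orders sum to 1 (valence 4) → 3 H
Total hydrogens: 16.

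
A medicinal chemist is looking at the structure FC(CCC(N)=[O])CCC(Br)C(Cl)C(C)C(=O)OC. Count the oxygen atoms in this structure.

3

Scan the SMILES for O atoms (remember two-letter symbols like Cl and Br are single atoms).
Oxygen count: 3.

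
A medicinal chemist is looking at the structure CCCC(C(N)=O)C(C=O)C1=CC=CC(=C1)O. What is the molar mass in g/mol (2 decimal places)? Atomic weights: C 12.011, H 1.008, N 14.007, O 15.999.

First, the molecular formula is C13H17NO3 (counting implicit H from valence).
  C: 13 × 12.011 = 156.143
  H: 17 × 1.008 = 17.136
  N: 1 × 14.007 = 14.007
  O: 3 × 15.999 = 47.997
Sum: 13×12.011 + 17×1.008 + 1×14.007 + 3×15.999 = 235.283 → 235.28 g/mol.

235.28 g/mol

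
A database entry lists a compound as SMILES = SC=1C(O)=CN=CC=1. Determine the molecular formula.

Walk through each heavy atom and fill implicit hydrogens from standard valence (C 4, N 3, O 2, S 2, halogen 1):
  atom 1: S, bond orders sum to 1 (valence 2) → 1 H
  atom 2: C, bond orders sum to 4 (valence 4) → 0 H
  atom 3: C, bond orders sum to 4 (valence 4) → 0 H
  atom 4: O, bond orders sum to 1 (valence 2) → 1 H
  atom 5: C, bond orders sum to 3 (valence 4) → 1 H
  atom 6: N, bond orders sum to 3 (valence 3) → 0 H
  atom 7: C, bond orders sum to 3 (valence 4) → 1 H
  atom 8: C, bond orders sum to 3 (valence 4) → 1 H
Totals → C:5, H:5, N:1, O:1, S:1.

C5H5NOS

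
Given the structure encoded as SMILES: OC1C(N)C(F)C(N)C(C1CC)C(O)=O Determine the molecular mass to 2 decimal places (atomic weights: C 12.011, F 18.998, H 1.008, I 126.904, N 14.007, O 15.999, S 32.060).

220.24 g/mol

First, the molecular formula is C9H17FN2O3 (counting implicit H from valence).
  C: 9 × 12.011 = 108.099
  F: 1 × 18.998 = 18.998
  H: 17 × 1.008 = 17.136
  N: 2 × 14.007 = 28.014
  O: 3 × 15.999 = 47.997
Sum: 9×12.011 + 1×18.998 + 17×1.008 + 2×14.007 + 3×15.999 = 220.244 → 220.24 g/mol.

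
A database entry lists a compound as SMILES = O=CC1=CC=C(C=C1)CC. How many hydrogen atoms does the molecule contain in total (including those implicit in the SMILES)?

10

Walk through each heavy atom and fill implicit hydrogens from standard valence (C 4, N 3, O 2, S 2, halogen 1):
  atom 1: O, bond orders sum to 2 (valence 2) → 0 H
  atom 2: C, bond orders sum to 3 (valence 4) → 1 H
  atom 3: C, bond orders sum to 4 (valence 4) → 0 H
  atom 4: C, bond orders sum to 3 (valence 4) → 1 H
  atom 5: C, bond orders sum to 3 (valence 4) → 1 H
  atom 6: C, bond orders sum to 4 (valence 4) → 0 H
  atom 7: C, bond orders sum to 3 (valence 4) → 1 H
  atom 8: C, bond orders sum to 3 (valence 4) → 1 H
  atom 9: C, bond orders sum to 2 (valence 4) → 2 H
  atom 10: C, bond orders sum to 1 (valence 4) → 3 H
Total hydrogens: 10.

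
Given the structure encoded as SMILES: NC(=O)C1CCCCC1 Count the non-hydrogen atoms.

9

Every atom symbol written in the SMILES (organic subset) is one heavy atom; implicit H are not written.
Heavy atoms by element → C:7, N:1, O:1.
Total: 9.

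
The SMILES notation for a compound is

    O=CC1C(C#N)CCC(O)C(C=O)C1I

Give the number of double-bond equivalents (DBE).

5

Degree of unsaturation = (number of rings) + (number of π bonds).
Ring closures in the SMILES: 1.
π bonds: 2 double bonds (each 1 DoU), 1 triple bond (each 2 DoU) → 4 DoU from unsaturation.
Total DoU = 1 + 4 = 5.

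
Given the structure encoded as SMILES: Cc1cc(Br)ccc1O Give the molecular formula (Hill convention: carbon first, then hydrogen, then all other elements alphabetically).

Walk through each heavy atom and fill implicit hydrogens from standard valence (C 4, N 3, O 2, S 2, halogen 1); for lowercase aromatic atoms, an aromatic c carries 1 H when it has two neighbours and 0 H with three, and aromatic n carries 0 H:
  atom 1: C, bond orders sum to 1 (valence 4) → 3 H
  atom 2: aromatic c, 3 neighbours → 0 H
  atom 3: aromatic c, 2 neighbours → 1 H
  atom 4: aromatic c, 3 neighbours → 0 H
  atom 5: Br (halogen, monovalent) → 0 H
  atom 6: aromatic c, 2 neighbours → 1 H
  atom 7: aromatic c, 2 neighbours → 1 H
  atom 8: aromatic c, 3 neighbours → 0 H
  atom 9: O, bond orders sum to 1 (valence 2) → 1 H
Totals → C:7, H:7, Br:1, O:1.

C7H7BrO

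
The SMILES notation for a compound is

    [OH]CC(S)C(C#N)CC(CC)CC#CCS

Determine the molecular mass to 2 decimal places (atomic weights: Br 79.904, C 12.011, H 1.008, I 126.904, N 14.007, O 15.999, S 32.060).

257.41 g/mol

First, the molecular formula is C12H19NOS2 (counting implicit H from valence).
  C: 12 × 12.011 = 144.132
  H: 19 × 1.008 = 19.152
  N: 1 × 14.007 = 14.007
  O: 1 × 15.999 = 15.999
  S: 2 × 32.060 = 64.120
Sum: 12×12.011 + 19×1.008 + 1×14.007 + 1×15.999 + 2×32.060 = 257.410 → 257.41 g/mol.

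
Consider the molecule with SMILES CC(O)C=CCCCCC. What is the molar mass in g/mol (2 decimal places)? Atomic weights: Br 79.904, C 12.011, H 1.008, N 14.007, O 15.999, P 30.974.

142.24 g/mol

First, the molecular formula is C9H18O (counting implicit H from valence).
  C: 9 × 12.011 = 108.099
  H: 18 × 1.008 = 18.144
  O: 1 × 15.999 = 15.999
Sum: 9×12.011 + 18×1.008 + 1×15.999 = 142.242 → 142.24 g/mol.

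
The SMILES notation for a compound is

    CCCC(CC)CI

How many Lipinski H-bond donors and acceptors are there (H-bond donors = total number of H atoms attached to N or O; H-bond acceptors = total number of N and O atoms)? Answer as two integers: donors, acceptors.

0, 0

Donors: find every N or O and count the H atoms it carries.
  (no N or O atoms present)
Lipinski HBD = 0.
Acceptors: N atoms = 0, O atoms = 0 → HBA = 0.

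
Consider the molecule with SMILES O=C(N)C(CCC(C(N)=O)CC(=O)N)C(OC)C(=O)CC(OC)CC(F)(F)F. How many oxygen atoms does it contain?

Scan the SMILES for O atoms (remember two-letter symbols like Cl and Br are single atoms).
Oxygen count: 6.

6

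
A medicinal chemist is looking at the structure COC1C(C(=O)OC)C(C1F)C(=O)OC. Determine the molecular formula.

C9H13FO5

Walk through each heavy atom and fill implicit hydrogens from standard valence (C 4, N 3, O 2, S 2, halogen 1):
  atom 1: C, bond orders sum to 1 (valence 4) → 3 H
  atom 2: O, bond orders sum to 2 (valence 2) → 0 H
  atom 3: C, bond orders sum to 3 (valence 4) → 1 H
  atom 4: C, bond orders sum to 3 (valence 4) → 1 H
  atom 5: C, bond orders sum to 4 (valence 4) → 0 H
  atom 6: O, bond orders sum to 2 (valence 2) → 0 H
  atom 7: O, bond orders sum to 2 (valence 2) → 0 H
  atom 8: C, bond orders sum to 1 (valence 4) → 3 H
  atom 9: C, bond orders sum to 3 (valence 4) → 1 H
  atom 10: C, bond orders sum to 3 (valence 4) → 1 H
  atom 11: F (halogen, monovalent) → 0 H
  atom 12: C, bond orders sum to 4 (valence 4) → 0 H
  atom 13: O, bond orders sum to 2 (valence 2) → 0 H
  atom 14: O, bond orders sum to 2 (valence 2) → 0 H
  atom 15: C, bond orders sum to 1 (valence 4) → 3 H
Totals → C:9, H:13, F:1, O:5.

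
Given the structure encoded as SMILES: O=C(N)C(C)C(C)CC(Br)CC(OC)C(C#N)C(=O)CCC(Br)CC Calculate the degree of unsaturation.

4

Molecular formula: C18H30Br2N2O3.
DoU = (2C + 2 + N − H − X) / 2, where X is the halogen count and O/S are ignored.
    = (2·18 + 2 + 2 − 30 − 2) / 2 = 8 / 2 = 4.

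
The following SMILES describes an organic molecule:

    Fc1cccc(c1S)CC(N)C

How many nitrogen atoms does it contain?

1

Scan the SMILES for N atoms (remember two-letter symbols like Cl and Br are single atoms).
Nitrogen count: 1.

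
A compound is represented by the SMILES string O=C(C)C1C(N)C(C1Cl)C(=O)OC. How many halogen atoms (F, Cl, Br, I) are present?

Halogen atoms appear at heavy-atom position 9 (1×Cl).
Other groups present: 1 ester, 1 ketone, 1 primary amine.
Halogen count: 1.

1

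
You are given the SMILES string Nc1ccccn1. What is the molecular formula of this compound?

Walk through each heavy atom and fill implicit hydrogens from standard valence (C 4, N 3, O 2, S 2, halogen 1); for lowercase aromatic atoms, an aromatic c carries 1 H when it has two neighbours and 0 H with three, and aromatic n carries 0 H:
  atom 1: N, bond orders sum to 1 (valence 3) → 2 H
  atom 2: aromatic c, 3 neighbours → 0 H
  atom 3: aromatic c, 2 neighbours → 1 H
  atom 4: aromatic c, 2 neighbours → 1 H
  atom 5: aromatic c, 2 neighbours → 1 H
  atom 6: aromatic c, 2 neighbours → 1 H
  atom 7: aromatic n, 2 neighbours → 0 H
Totals → C:5, H:6, N:2.

C5H6N2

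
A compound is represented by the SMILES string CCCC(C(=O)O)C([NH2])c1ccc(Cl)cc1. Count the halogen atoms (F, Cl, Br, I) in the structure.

Halogen atoms appear at heavy-atom position 14 (1×Cl).
Other groups present: 1 carboxylic acid, 1 primary amine.
Halogen count: 1.

1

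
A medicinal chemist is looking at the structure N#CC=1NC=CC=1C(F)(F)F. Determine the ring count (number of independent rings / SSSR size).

1

In SMILES, each pair of matching ring-closure digits denotes one ring-closing bond; the number of such bonds equals the number of independent rings.
Ring-closure bonds here: 1.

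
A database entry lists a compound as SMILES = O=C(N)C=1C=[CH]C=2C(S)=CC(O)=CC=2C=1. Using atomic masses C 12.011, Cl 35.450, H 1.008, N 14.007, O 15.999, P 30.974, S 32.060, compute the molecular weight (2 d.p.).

First, the molecular formula is C11H9NO2S (counting implicit H from valence).
  C: 11 × 12.011 = 132.121
  H: 9 × 1.008 = 9.072
  N: 1 × 14.007 = 14.007
  O: 2 × 15.999 = 31.998
  S: 1 × 32.060 = 32.060
Sum: 11×12.011 + 9×1.008 + 1×14.007 + 2×15.999 + 1×32.060 = 219.258 → 219.26 g/mol.

219.26 g/mol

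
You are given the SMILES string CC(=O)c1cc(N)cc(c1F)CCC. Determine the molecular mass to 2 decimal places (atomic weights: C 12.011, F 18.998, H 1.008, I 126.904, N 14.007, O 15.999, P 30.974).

195.24 g/mol

First, the molecular formula is C11H14FNO (counting implicit H from valence).
  C: 11 × 12.011 = 132.121
  F: 1 × 18.998 = 18.998
  H: 14 × 1.008 = 14.112
  N: 1 × 14.007 = 14.007
  O: 1 × 15.999 = 15.999
Sum: 11×12.011 + 1×18.998 + 14×1.008 + 1×14.007 + 1×15.999 = 195.237 → 195.24 g/mol.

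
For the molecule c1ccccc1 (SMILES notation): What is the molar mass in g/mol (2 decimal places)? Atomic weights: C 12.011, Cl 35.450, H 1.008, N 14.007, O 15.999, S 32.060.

78.11 g/mol

First, the molecular formula is C6H6 (counting implicit H from valence).
  C: 6 × 12.011 = 72.066
  H: 6 × 1.008 = 6.048
Sum: 6×12.011 + 6×1.008 = 78.114 → 78.11 g/mol.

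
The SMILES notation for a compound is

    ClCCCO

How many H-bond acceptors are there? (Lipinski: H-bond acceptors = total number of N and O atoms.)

1

N atoms: 0; O atoms: 1.
Lipinski HBA = 0 + 1 = 1.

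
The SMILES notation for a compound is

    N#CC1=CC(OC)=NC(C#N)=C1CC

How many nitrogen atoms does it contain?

Scan the SMILES for N atoms (remember two-letter symbols like Cl and Br are single atoms).
Nitrogen count: 3.

3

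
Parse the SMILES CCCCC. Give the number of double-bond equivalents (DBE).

0

Molecular formula: C5H12.
DoU = (2C + 2 + N − H − X) / 2, where X is the halogen count and O/S are ignored.
    = (2·5 + 2 + 0 − 12 − 0) / 2 = 0 / 2 = 0.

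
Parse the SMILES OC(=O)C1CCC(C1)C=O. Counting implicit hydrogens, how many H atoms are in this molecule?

Walk through each heavy atom and fill implicit hydrogens from standard valence (C 4, N 3, O 2, S 2, halogen 1):
  atom 1: O, bond orders sum to 1 (valence 2) → 1 H
  atom 2: C, bond orders sum to 4 (valence 4) → 0 H
  atom 3: O, bond orders sum to 2 (valence 2) → 0 H
  atom 4: C, bond orders sum to 3 (valence 4) → 1 H
  atom 5: C, bond orders sum to 2 (valence 4) → 2 H
  atom 6: C, bond orders sum to 2 (valence 4) → 2 H
  atom 7: C, bond orders sum to 3 (valence 4) → 1 H
  atom 8: C, bond orders sum to 2 (valence 4) → 2 H
  atom 9: C, bond orders sum to 3 (valence 4) → 1 H
  atom 10: O, bond orders sum to 2 (valence 2) → 0 H
Total hydrogens: 10.

10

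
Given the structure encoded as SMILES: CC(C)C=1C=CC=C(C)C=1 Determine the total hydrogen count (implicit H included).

Walk through each heavy atom and fill implicit hydrogens from standard valence (C 4, N 3, O 2, S 2, halogen 1):
  atom 1: C, bond orders sum to 1 (valence 4) → 3 H
  atom 2: C, bond orders sum to 3 (valence 4) → 1 H
  atom 3: C, bond orders sum to 1 (valence 4) → 3 H
  atom 4: C, bond orders sum to 4 (valence 4) → 0 H
  atom 5: C, bond orders sum to 3 (valence 4) → 1 H
  atom 6: C, bond orders sum to 3 (valence 4) → 1 H
  atom 7: C, bond orders sum to 3 (valence 4) → 1 H
  atom 8: C, bond orders sum to 4 (valence 4) → 0 H
  atom 9: C, bond orders sum to 1 (valence 4) → 3 H
  atom 10: C, bond orders sum to 3 (valence 4) → 1 H
Total hydrogens: 14.

14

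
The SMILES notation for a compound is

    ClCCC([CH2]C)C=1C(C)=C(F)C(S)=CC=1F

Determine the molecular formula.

Walk through each heavy atom and fill implicit hydrogens from standard valence (C 4, N 3, O 2, S 2, halogen 1):
  atom 1: Cl (halogen, monovalent) → 0 H
  atom 2: C, bond orders sum to 2 (valence 4) → 2 H
  atom 3: C, bond orders sum to 2 (valence 4) → 2 H
  atom 4: C, bond orders sum to 3 (valence 4) → 1 H
  atom 5: C with explicit H count 2
  atom 6: C, bond orders sum to 1 (valence 4) → 3 H
  atom 7: C, bond orders sum to 4 (valence 4) → 0 H
  atom 8: C, bond orders sum to 4 (valence 4) → 0 H
  atom 9: C, bond orders sum to 1 (valence 4) → 3 H
  atom 10: C, bond orders sum to 4 (valence 4) → 0 H
  atom 11: F (halogen, monovalent) → 0 H
  atom 12: C, bond orders sum to 4 (valence 4) → 0 H
  atom 13: S, bond orders sum to 1 (valence 2) → 1 H
  atom 14: C, bond orders sum to 3 (valence 4) → 1 H
  atom 15: C, bond orders sum to 4 (valence 4) → 0 H
  atom 16: F (halogen, monovalent) → 0 H
Totals → C:12, H:15, Cl:1, F:2, S:1.
In Hill order: C12H15ClF2S.

C12H15ClF2S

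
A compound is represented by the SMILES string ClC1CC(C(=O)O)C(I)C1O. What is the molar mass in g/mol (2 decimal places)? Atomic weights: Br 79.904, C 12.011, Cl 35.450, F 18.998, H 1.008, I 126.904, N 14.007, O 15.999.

290.48 g/mol

First, the molecular formula is C6H8ClIO3 (counting implicit H from valence).
  C: 6 × 12.011 = 72.066
  Cl: 1 × 35.450 = 35.450
  H: 8 × 1.008 = 8.064
  I: 1 × 126.904 = 126.904
  O: 3 × 15.999 = 47.997
Sum: 6×12.011 + 1×35.450 + 8×1.008 + 1×126.904 + 3×15.999 = 290.481 → 290.48 g/mol.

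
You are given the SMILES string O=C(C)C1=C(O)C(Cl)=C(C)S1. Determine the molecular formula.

Walk through each heavy atom and fill implicit hydrogens from standard valence (C 4, N 3, O 2, S 2, halogen 1):
  atom 1: O, bond orders sum to 2 (valence 2) → 0 H
  atom 2: C, bond orders sum to 4 (valence 4) → 0 H
  atom 3: C, bond orders sum to 1 (valence 4) → 3 H
  atom 4: C, bond orders sum to 4 (valence 4) → 0 H
  atom 5: C, bond orders sum to 4 (valence 4) → 0 H
  atom 6: O, bond orders sum to 1 (valence 2) → 1 H
  atom 7: C, bond orders sum to 4 (valence 4) → 0 H
  atom 8: Cl (halogen, monovalent) → 0 H
  atom 9: C, bond orders sum to 4 (valence 4) → 0 H
  atom 10: C, bond orders sum to 1 (valence 4) → 3 H
  atom 11: S, bond orders sum to 2 (valence 2) → 0 H
Totals → C:7, H:7, Cl:1, O:2, S:1.
In Hill order: C7H7ClO2S.

C7H7ClO2S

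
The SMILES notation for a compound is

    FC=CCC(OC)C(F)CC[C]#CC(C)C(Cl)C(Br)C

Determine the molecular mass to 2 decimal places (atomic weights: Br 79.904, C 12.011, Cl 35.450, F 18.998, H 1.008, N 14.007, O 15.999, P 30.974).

First, the molecular formula is C15H22BrClF2O (counting implicit H from valence).
  Br: 1 × 79.904 = 79.904
  C: 15 × 12.011 = 180.165
  Cl: 1 × 35.450 = 35.450
  F: 2 × 18.998 = 37.996
  H: 22 × 1.008 = 22.176
  O: 1 × 15.999 = 15.999
Sum: 1×79.904 + 15×12.011 + 1×35.450 + 2×18.998 + 22×1.008 + 1×15.999 = 371.690 → 371.69 g/mol.

371.69 g/mol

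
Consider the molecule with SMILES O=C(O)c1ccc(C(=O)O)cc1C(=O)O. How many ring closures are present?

1

In SMILES, each pair of matching ring-closure digits denotes one ring-closing bond; the number of such bonds equals the number of independent rings.
Ring-closure bonds here: 1.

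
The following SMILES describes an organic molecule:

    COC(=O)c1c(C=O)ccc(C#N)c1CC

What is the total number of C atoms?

Count every carbon token in the SMILES (each C, including those in ring-closure positions and inside branches).
Carbon count: 12.

12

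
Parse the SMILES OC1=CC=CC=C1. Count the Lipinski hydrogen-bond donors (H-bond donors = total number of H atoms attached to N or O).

1

Donors: find every N or O and count the H atoms it carries.
  atom 1 (O): bond orders sum to 1 → 1 H
Lipinski HBD = 1.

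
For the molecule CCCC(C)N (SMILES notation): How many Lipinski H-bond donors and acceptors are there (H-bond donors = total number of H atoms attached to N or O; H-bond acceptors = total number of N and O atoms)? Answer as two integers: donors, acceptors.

2, 1

Donors: find every N or O and count the H atoms it carries.
  atom 6 (N): bond orders sum to 1 → 2 H
Lipinski HBD = 2.
Acceptors: N atoms = 1, O atoms = 0 → HBA = 1.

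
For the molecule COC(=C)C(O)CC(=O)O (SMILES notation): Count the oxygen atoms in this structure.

4

Scan the SMILES for O atoms (remember two-letter symbols like Cl and Br are single atoms).
Oxygen count: 4.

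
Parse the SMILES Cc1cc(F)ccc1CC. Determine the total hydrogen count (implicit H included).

Walk through each heavy atom and fill implicit hydrogens from standard valence (C 4, N 3, O 2, S 2, halogen 1); for lowercase aromatic atoms, an aromatic c carries 1 H when it has two neighbours and 0 H with three, and aromatic n carries 0 H:
  atom 1: C, bond orders sum to 1 (valence 4) → 3 H
  atom 2: aromatic c, 3 neighbours → 0 H
  atom 3: aromatic c, 2 neighbours → 1 H
  atom 4: aromatic c, 3 neighbours → 0 H
  atom 5: F (halogen, monovalent) → 0 H
  atom 6: aromatic c, 2 neighbours → 1 H
  atom 7: aromatic c, 2 neighbours → 1 H
  atom 8: aromatic c, 3 neighbours → 0 H
  atom 9: C, bond orders sum to 2 (valence 4) → 2 H
  atom 10: C, bond orders sum to 1 (valence 4) → 3 H
Total hydrogens: 11.

11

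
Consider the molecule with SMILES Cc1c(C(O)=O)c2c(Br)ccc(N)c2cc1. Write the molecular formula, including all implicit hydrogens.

Walk through each heavy atom and fill implicit hydrogens from standard valence (C 4, N 3, O 2, S 2, halogen 1); for lowercase aromatic atoms, an aromatic c carries 1 H when it has two neighbours and 0 H with three, and aromatic n carries 0 H:
  atom 1: C, bond orders sum to 1 (valence 4) → 3 H
  atom 2: aromatic c, 3 neighbours → 0 H
  atom 3: aromatic c, 3 neighbours → 0 H
  atom 4: C, bond orders sum to 4 (valence 4) → 0 H
  atom 5: O, bond orders sum to 1 (valence 2) → 1 H
  atom 6: O, bond orders sum to 2 (valence 2) → 0 H
  atom 7: aromatic c, 3 neighbours → 0 H
  atom 8: aromatic c, 3 neighbours → 0 H
  atom 9: Br (halogen, monovalent) → 0 H
  atom 10: aromatic c, 2 neighbours → 1 H
  atom 11: aromatic c, 2 neighbours → 1 H
  atom 12: aromatic c, 3 neighbours → 0 H
  atom 13: N, bond orders sum to 1 (valence 3) → 2 H
  atom 14: aromatic c, 3 neighbours → 0 H
  atom 15: aromatic c, 2 neighbours → 1 H
  atom 16: aromatic c, 2 neighbours → 1 H
Totals → C:12, H:10, Br:1, N:1, O:2.
In Hill order: C12H10BrNO2.

C12H10BrNO2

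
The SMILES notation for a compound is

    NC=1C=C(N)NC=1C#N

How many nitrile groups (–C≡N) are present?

1

The nitrile motif appears at heavy-atom position 8 in the SMILES.
Other groups present: 2 primary amine.
Nitrile count: 1.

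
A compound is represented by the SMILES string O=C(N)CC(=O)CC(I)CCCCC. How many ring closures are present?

0

In SMILES, each pair of matching ring-closure digits denotes one ring-closing bond; the number of such bonds equals the number of independent rings.
Ring-closure bonds here: 0.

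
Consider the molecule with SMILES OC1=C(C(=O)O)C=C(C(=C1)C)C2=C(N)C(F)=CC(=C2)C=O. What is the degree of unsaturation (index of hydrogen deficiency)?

Molecular formula: C15H12FNO4.
DoU = (2C + 2 + N − H − X) / 2, where X is the halogen count and O/S are ignored.
    = (2·15 + 2 + 1 − 12 − 1) / 2 = 20 / 2 = 10.

10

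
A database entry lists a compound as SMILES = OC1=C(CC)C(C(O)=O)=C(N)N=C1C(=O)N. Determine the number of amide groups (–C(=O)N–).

1

The amide motif appears at heavy-atom position 14 in the SMILES.
Other groups present: 1 carboxylic acid, 1 hydroxyl, 1 primary amine.
Amide count: 1.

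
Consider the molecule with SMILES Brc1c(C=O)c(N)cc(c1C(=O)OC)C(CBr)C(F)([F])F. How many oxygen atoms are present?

3

Scan the SMILES for O atoms (remember two-letter symbols like Cl and Br are single atoms).
Oxygen count: 3.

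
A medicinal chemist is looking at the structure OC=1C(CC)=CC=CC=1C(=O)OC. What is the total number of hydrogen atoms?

Walk through each heavy atom and fill implicit hydrogens from standard valence (C 4, N 3, O 2, S 2, halogen 1):
  atom 1: O, bond orders sum to 1 (valence 2) → 1 H
  atom 2: C, bond orders sum to 4 (valence 4) → 0 H
  atom 3: C, bond orders sum to 4 (valence 4) → 0 H
  atom 4: C, bond orders sum to 2 (valence 4) → 2 H
  atom 5: C, bond orders sum to 1 (valence 4) → 3 H
  atom 6: C, bond orders sum to 3 (valence 4) → 1 H
  atom 7: C, bond orders sum to 3 (valence 4) → 1 H
  atom 8: C, bond orders sum to 3 (valence 4) → 1 H
  atom 9: C, bond orders sum to 4 (valence 4) → 0 H
  atom 10: C, bond orders sum to 4 (valence 4) → 0 H
  atom 11: O, bond orders sum to 2 (valence 2) → 0 H
  atom 12: O, bond orders sum to 2 (valence 2) → 0 H
  atom 13: C, bond orders sum to 1 (valence 4) → 3 H
Total hydrogens: 12.

12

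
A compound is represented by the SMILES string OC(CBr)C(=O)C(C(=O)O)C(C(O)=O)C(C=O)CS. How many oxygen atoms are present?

7

Scan the SMILES for O atoms (remember two-letter symbols like Cl and Br are single atoms).
Oxygen count: 7.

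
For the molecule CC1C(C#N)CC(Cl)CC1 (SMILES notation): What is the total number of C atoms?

8

Count every carbon token in the SMILES (each C, including those in ring-closure positions and inside branches).
Carbon count: 8.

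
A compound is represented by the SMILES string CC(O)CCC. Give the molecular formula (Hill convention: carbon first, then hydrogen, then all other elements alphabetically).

C5H12O

Walk through each heavy atom and fill implicit hydrogens from standard valence (C 4, N 3, O 2, S 2, halogen 1):
  atom 1: C, bond orders sum to 1 (valence 4) → 3 H
  atom 2: C, bond orders sum to 3 (valence 4) → 1 H
  atom 3: O, bond orders sum to 1 (valence 2) → 1 H
  atom 4: C, bond orders sum to 2 (valence 4) → 2 H
  atom 5: C, bond orders sum to 2 (valence 4) → 2 H
  atom 6: C, bond orders sum to 1 (valence 4) → 3 H
Totals → C:5, H:12, O:1.
In Hill order: C5H12O.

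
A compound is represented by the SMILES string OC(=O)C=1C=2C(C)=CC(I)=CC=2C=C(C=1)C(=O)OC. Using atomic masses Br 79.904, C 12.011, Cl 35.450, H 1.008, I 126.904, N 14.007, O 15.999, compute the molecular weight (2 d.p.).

First, the molecular formula is C14H11IO4 (counting implicit H from valence).
  C: 14 × 12.011 = 168.154
  H: 11 × 1.008 = 11.088
  I: 1 × 126.904 = 126.904
  O: 4 × 15.999 = 63.996
Sum: 14×12.011 + 11×1.008 + 1×126.904 + 4×15.999 = 370.142 → 370.14 g/mol.

370.14 g/mol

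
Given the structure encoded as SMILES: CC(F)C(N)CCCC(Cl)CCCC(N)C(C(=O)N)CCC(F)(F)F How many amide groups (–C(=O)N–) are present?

1

The amide motif appears at heavy-atom position 17 in the SMILES.
Other groups present: 2 primary amine.
Amide count: 1.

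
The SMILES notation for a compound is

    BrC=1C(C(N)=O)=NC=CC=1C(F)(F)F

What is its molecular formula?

C7H4BrF3N2O

Walk through each heavy atom and fill implicit hydrogens from standard valence (C 4, N 3, O 2, S 2, halogen 1):
  atom 1: Br (halogen, monovalent) → 0 H
  atom 2: C, bond orders sum to 4 (valence 4) → 0 H
  atom 3: C, bond orders sum to 4 (valence 4) → 0 H
  atom 4: C, bond orders sum to 4 (valence 4) → 0 H
  atom 5: N, bond orders sum to 1 (valence 3) → 2 H
  atom 6: O, bond orders sum to 2 (valence 2) → 0 H
  atom 7: N, bond orders sum to 3 (valence 3) → 0 H
  atom 8: C, bond orders sum to 3 (valence 4) → 1 H
  atom 9: C, bond orders sum to 3 (valence 4) → 1 H
  atom 10: C, bond orders sum to 4 (valence 4) → 0 H
  atom 11: C, bond orders sum to 4 (valence 4) → 0 H
  atom 12: F (halogen, monovalent) → 0 H
  atom 13: F (halogen, monovalent) → 0 H
  atom 14: F (halogen, monovalent) → 0 H
Totals → C:7, H:4, Br:1, F:3, N:2, O:1.
In Hill order: C7H4BrF3N2O.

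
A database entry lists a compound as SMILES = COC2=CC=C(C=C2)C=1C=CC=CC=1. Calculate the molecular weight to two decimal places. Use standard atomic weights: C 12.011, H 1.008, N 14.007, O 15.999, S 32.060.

First, the molecular formula is C13H12O (counting implicit H from valence).
  C: 13 × 12.011 = 156.143
  H: 12 × 1.008 = 12.096
  O: 1 × 15.999 = 15.999
Sum: 13×12.011 + 12×1.008 + 1×15.999 = 184.238 → 184.24 g/mol.

184.24 g/mol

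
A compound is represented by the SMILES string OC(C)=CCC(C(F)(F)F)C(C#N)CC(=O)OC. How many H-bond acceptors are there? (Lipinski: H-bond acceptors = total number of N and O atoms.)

4

N atoms: 1; O atoms: 3.
Lipinski HBA = 1 + 3 = 4.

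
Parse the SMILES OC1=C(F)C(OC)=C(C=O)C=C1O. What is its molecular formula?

C8H7FO4

Walk through each heavy atom and fill implicit hydrogens from standard valence (C 4, N 3, O 2, S 2, halogen 1):
  atom 1: O, bond orders sum to 1 (valence 2) → 1 H
  atom 2: C, bond orders sum to 4 (valence 4) → 0 H
  atom 3: C, bond orders sum to 4 (valence 4) → 0 H
  atom 4: F (halogen, monovalent) → 0 H
  atom 5: C, bond orders sum to 4 (valence 4) → 0 H
  atom 6: O, bond orders sum to 2 (valence 2) → 0 H
  atom 7: C, bond orders sum to 1 (valence 4) → 3 H
  atom 8: C, bond orders sum to 4 (valence 4) → 0 H
  atom 9: C, bond orders sum to 3 (valence 4) → 1 H
  atom 10: O, bond orders sum to 2 (valence 2) → 0 H
  atom 11: C, bond orders sum to 3 (valence 4) → 1 H
  atom 12: C, bond orders sum to 4 (valence 4) → 0 H
  atom 13: O, bond orders sum to 1 (valence 2) → 1 H
Totals → C:8, H:7, F:1, O:4.
In Hill order: C8H7FO4.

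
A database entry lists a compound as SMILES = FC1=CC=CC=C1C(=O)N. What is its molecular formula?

C7H6FNO

Walk through each heavy atom and fill implicit hydrogens from standard valence (C 4, N 3, O 2, S 2, halogen 1):
  atom 1: F (halogen, monovalent) → 0 H
  atom 2: C, bond orders sum to 4 (valence 4) → 0 H
  atom 3: C, bond orders sum to 3 (valence 4) → 1 H
  atom 4: C, bond orders sum to 3 (valence 4) → 1 H
  atom 5: C, bond orders sum to 3 (valence 4) → 1 H
  atom 6: C, bond orders sum to 3 (valence 4) → 1 H
  atom 7: C, bond orders sum to 4 (valence 4) → 0 H
  atom 8: C, bond orders sum to 4 (valence 4) → 0 H
  atom 9: O, bond orders sum to 2 (valence 2) → 0 H
  atom 10: N, bond orders sum to 1 (valence 3) → 2 H
Totals → C:7, H:6, F:1, N:1, O:1.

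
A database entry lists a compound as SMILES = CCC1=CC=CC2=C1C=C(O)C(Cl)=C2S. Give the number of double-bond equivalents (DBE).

7

Degree of unsaturation = (number of rings) + (number of π bonds).
Ring closures in the SMILES: 2.
π bonds: 5 double bonds (each 1 DoU) → 5 DoU from unsaturation.
Total DoU = 2 + 5 = 7.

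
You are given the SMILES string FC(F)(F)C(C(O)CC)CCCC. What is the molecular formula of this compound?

Walk through each heavy atom and fill implicit hydrogens from standard valence (C 4, N 3, O 2, S 2, halogen 1):
  atom 1: F (halogen, monovalent) → 0 H
  atom 2: C, bond orders sum to 4 (valence 4) → 0 H
  atom 3: F (halogen, monovalent) → 0 H
  atom 4: F (halogen, monovalent) → 0 H
  atom 5: C, bond orders sum to 3 (valence 4) → 1 H
  atom 6: C, bond orders sum to 3 (valence 4) → 1 H
  atom 7: O, bond orders sum to 1 (valence 2) → 1 H
  atom 8: C, bond orders sum to 2 (valence 4) → 2 H
  atom 9: C, bond orders sum to 1 (valence 4) → 3 H
  atom 10: C, bond orders sum to 2 (valence 4) → 2 H
  atom 11: C, bond orders sum to 2 (valence 4) → 2 H
  atom 12: C, bond orders sum to 2 (valence 4) → 2 H
  atom 13: C, bond orders sum to 1 (valence 4) → 3 H
Totals → C:9, H:17, F:3, O:1.
In Hill order: C9H17F3O.

C9H17F3O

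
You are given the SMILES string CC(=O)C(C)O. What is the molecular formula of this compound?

Walk through each heavy atom and fill implicit hydrogens from standard valence (C 4, N 3, O 2, S 2, halogen 1):
  atom 1: C, bond orders sum to 1 (valence 4) → 3 H
  atom 2: C, bond orders sum to 4 (valence 4) → 0 H
  atom 3: O, bond orders sum to 2 (valence 2) → 0 H
  atom 4: C, bond orders sum to 3 (valence 4) → 1 H
  atom 5: C, bond orders sum to 1 (valence 4) → 3 H
  atom 6: O, bond orders sum to 1 (valence 2) → 1 H
Totals → C:4, H:8, O:2.

C4H8O2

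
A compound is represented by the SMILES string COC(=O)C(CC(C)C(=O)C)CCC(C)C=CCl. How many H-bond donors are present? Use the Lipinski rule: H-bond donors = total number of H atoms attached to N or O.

0

Donors: find every N or O and count the H atoms it carries.
  atom 2 (O): bond orders sum to 2 → 0 H
  atom 4 (O): bond orders sum to 2 → 0 H
  atom 10 (O): bond orders sum to 2 → 0 H
Lipinski HBD = 0.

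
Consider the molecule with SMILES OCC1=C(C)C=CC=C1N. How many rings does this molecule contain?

In SMILES, each pair of matching ring-closure digits denotes one ring-closing bond; the number of such bonds equals the number of independent rings.
Ring-closure bonds here: 1.

1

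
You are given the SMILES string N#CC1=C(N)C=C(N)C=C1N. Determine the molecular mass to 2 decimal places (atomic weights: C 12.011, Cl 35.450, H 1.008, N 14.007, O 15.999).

148.17 g/mol

First, the molecular formula is C7H8N4 (counting implicit H from valence).
  C: 7 × 12.011 = 84.077
  H: 8 × 1.008 = 8.064
  N: 4 × 14.007 = 56.028
Sum: 7×12.011 + 8×1.008 + 4×14.007 = 148.169 → 148.17 g/mol.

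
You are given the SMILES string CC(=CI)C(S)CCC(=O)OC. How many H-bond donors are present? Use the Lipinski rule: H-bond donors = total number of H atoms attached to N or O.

Donors: find every N or O and count the H atoms it carries.
  atom 10 (O): bond orders sum to 2 → 0 H
  atom 11 (O): bond orders sum to 2 → 0 H
Lipinski HBD = 0.

0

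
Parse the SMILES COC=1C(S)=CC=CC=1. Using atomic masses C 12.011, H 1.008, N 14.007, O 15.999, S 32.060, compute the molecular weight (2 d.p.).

First, the molecular formula is C7H8OS (counting implicit H from valence).
  C: 7 × 12.011 = 84.077
  H: 8 × 1.008 = 8.064
  O: 1 × 15.999 = 15.999
  S: 1 × 32.060 = 32.060
Sum: 7×12.011 + 8×1.008 + 1×15.999 + 1×32.060 = 140.200 → 140.20 g/mol.

140.20 g/mol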